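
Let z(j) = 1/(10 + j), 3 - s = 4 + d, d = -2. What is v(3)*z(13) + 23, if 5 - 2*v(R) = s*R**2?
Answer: 527/23 ≈ 22.913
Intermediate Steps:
s = 1 (s = 3 - (4 - 2) = 3 - 1*2 = 3 - 2 = 1)
v(R) = 5/2 - R**2/2
v(3)*z(13) + 23 = (5/2 - 1/2*3**2)/(10 + 13) + 23 = (5/2 - 1/2*9)/23 + 23 = (5/2 - 9/2)*(1/23) + 23 = -2*1/23 + 23 = -2/23 + 23 = 527/23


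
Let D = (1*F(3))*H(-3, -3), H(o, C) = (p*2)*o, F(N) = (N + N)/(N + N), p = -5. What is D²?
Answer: 900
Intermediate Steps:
F(N) = 1 (F(N) = (2*N)/((2*N)) = (2*N)*(1/(2*N)) = 1)
H(o, C) = -10*o (H(o, C) = (-5*2)*o = -10*o)
D = 30 (D = (1*1)*(-10*(-3)) = 1*30 = 30)
D² = 30² = 900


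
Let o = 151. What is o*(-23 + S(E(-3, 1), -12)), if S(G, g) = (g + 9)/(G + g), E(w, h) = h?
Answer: -37750/11 ≈ -3431.8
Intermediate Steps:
S(G, g) = (9 + g)/(G + g)
o*(-23 + S(E(-3, 1), -12)) = 151*(-23 + (9 - 12)/(1 - 12)) = 151*(-23 - 3/(-11)) = 151*(-23 - 1/11*(-3)) = 151*(-23 + 3/11) = 151*(-250/11) = -37750/11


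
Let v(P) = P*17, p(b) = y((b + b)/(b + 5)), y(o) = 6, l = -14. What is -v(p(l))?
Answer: -102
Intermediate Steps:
p(b) = 6
v(P) = 17*P
-v(p(l)) = -17*6 = -1*102 = -102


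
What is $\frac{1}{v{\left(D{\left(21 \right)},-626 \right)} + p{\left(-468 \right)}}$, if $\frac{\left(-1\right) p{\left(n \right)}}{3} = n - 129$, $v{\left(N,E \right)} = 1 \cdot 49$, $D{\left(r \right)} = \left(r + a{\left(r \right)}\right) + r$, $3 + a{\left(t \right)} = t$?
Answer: $\frac{1}{1840} \approx 0.00054348$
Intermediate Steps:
$a{\left(t \right)} = -3 + t$
$D{\left(r \right)} = -3 + 3 r$ ($D{\left(r \right)} = \left(r + \left(-3 + r\right)\right) + r = \left(-3 + 2 r\right) + r = -3 + 3 r$)
$v{\left(N,E \right)} = 49$
$p{\left(n \right)} = 387 - 3 n$ ($p{\left(n \right)} = - 3 \left(n - 129\right) = - 3 \left(-129 + n\right) = 387 - 3 n$)
$\frac{1}{v{\left(D{\left(21 \right)},-626 \right)} + p{\left(-468 \right)}} = \frac{1}{49 + \left(387 - -1404\right)} = \frac{1}{49 + \left(387 + 1404\right)} = \frac{1}{49 + 1791} = \frac{1}{1840}$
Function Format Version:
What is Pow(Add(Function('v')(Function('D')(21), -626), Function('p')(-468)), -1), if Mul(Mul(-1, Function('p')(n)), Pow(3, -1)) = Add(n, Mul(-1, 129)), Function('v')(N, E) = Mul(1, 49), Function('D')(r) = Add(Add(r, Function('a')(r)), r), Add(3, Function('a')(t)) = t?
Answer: Rational(1, 1840) ≈ 0.00054348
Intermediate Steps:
Function('a')(t) = Add(-3, t)
Function('D')(r) = Add(-3, Mul(3, r)) (Function('D')(r) = Add(Add(r, Add(-3, r)), r) = Add(Add(-3, Mul(2, r)), r) = Add(-3, Mul(3, r)))
Function('v')(N, E) = 49
Function('p')(n) = Add(387, Mul(-3, n)) (Function('p')(n) = Mul(-3, Add(n, Mul(-1, 129))) = Mul(-3, Add(n, -129)) = Mul(-3, Add(-129, n)) = Add(387, Mul(-3, n)))
Pow(Add(Function('v')(Function('D')(21), -626), Function('p')(-468)), -1) = Pow(Add(49, Add(387, Mul(-3, -468))), -1) = Pow(Add(49, Add(387, 1404)), -1) = Pow(Add(49, 1791), -1) = Pow(1840, -1) = Rational(1, 1840)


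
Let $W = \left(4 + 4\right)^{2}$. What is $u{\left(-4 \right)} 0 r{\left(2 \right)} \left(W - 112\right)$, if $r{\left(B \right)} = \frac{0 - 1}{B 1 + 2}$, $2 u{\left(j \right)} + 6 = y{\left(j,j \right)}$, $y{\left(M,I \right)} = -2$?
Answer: $0$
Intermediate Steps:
$W = 64$ ($W = 8^{2} = 64$)
$u{\left(j \right)} = -4$ ($u{\left(j \right)} = -3 + \frac{1}{2} \left(-2\right) = -3 - 1 = -4$)
$r{\left(B \right)} = - \frac{1}{2 + B}$ ($r{\left(B \right)} = - \frac{1}{B + 2} = - \frac{1}{2 + B}$)
$u{\left(-4 \right)} 0 r{\left(2 \right)} \left(W - 112\right) = \left(-4\right) 0 \left(- \frac{1}{2 + 2}\right) \left(64 - 112\right) = 0 \left(- \frac{1}{4}\right) \left(-48\right) = 0 \left(-48\right) = 0$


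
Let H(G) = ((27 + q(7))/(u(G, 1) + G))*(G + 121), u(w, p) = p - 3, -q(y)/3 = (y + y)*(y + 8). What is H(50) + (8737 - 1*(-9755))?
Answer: 261501/16 ≈ 16344.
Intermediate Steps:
q(y) = -6*y*(8 + y) (q(y) = -3*(y + y)*(y + 8) = -3*2*y*(8 + y) = -6*y*(8 + y))
u(w, p) = -3 + p
H(G) = -603*(121 + G)/(-2 + G) (H(G) = ((27 - 6*7*(8 + 7))/((-3 + 1) + G))*(G + 121) = ((27 - 6*7*15)/(-2 + G))*(121 + G) = ((27 - 630)/(-2 + G))*(121 + G) = (-603/(-2 + G))*(121 + G) = -603*(121 + G)/(-2 + G))
H(50) + (8737 - 1*(-9755)) = 603*(-121 - 1*50)/(-2 + 50) + (8737 - 1*(-9755)) = 603*(-121 - 50)/48 + (8737 + 9755) = 603*(1/48)*(-171) + 18492 = -34371/16 + 18492 = 261501/16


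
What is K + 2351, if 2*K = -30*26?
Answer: 1961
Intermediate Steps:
K = -390 (K = (-30*26)/2 = (½)*(-780) = -390)
K + 2351 = -390 + 2351 = 1961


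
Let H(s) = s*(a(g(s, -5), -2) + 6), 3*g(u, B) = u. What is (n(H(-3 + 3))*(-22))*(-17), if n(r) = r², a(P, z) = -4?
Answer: 0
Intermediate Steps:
g(u, B) = u/3
H(s) = 2*s (H(s) = s*(-4 + 6) = s*2 = 2*s)
(n(H(-3 + 3))*(-22))*(-17) = ((2*(-3 + 3))²*(-22))*(-17) = ((2*0)²*(-22))*(-17) = (0²*(-22))*(-17) = (0*(-22))*(-17) = 0*(-17) = 0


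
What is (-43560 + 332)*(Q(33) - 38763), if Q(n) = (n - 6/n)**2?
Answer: 197119766456/121 ≈ 1.6291e+9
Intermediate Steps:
(-43560 + 332)*(Q(33) - 38763) = (-43560 + 332)*((-6 + 33**2)**2/33**2 - 38763) = -43228*((-6 + 1089)**2/1089 - 38763) = -43228*((1/1089)*1083**2 - 38763) = -43228*((1/1089)*1172889 - 38763) = -43228*(130321/121 - 38763) = -43228*(-4560002/121) = 197119766456/121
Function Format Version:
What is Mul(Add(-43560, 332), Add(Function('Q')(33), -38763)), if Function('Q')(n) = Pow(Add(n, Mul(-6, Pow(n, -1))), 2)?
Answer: Rational(197119766456, 121) ≈ 1.6291e+9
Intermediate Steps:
Mul(Add(-43560, 332), Add(Function('Q')(33), -38763)) = Mul(Add(-43560, 332), Add(Mul(Pow(33, -2), Pow(Add(-6, Pow(33, 2)), 2)), -38763)) = Mul(-43228, Add(Mul(Rational(1, 1089), Pow(Add(-6, 1089), 2)), -38763)) = Mul(-43228, Add(Mul(Rational(1, 1089), Pow(1083, 2)), -38763)) = Mul(-43228, Add(Mul(Rational(1, 1089), 1172889), -38763)) = Mul(-43228, Add(Rational(130321, 121), -38763)) = Mul(-43228, Rational(-4560002, 121)) = Rational(197119766456, 121)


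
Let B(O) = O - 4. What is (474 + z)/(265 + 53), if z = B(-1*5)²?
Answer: 185/106 ≈ 1.7453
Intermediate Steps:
B(O) = -4 + O
z = 81 (z = (-4 - 1*5)² = (-4 - 5)² = (-9)² = 81)
(474 + z)/(265 + 53) = (474 + 81)/(265 + 53) = 555/318 = 555*(1/318) = 185/106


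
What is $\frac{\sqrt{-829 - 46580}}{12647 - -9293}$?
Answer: $\frac{i \sqrt{47409}}{21940} \approx 0.0099242 i$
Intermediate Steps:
$\frac{\sqrt{-829 - 46580}}{12647 - -9293} = \frac{\sqrt{-47409}}{12647 + 9293} = \frac{i \sqrt{47409}}{21940}$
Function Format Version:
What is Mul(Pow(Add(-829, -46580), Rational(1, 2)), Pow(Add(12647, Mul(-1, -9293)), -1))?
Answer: Mul(Rational(1, 21940), I, Pow(47409, Rational(1, 2))) ≈ Mul(0.0099242, I)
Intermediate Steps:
Mul(Pow(Add(-829, -46580), Rational(1, 2)), Pow(Add(12647, Mul(-1, -9293)), -1)) = Mul(Pow(-47409, Rational(1, 2)), Pow(Add(12647, 9293), -1)) = Mul(Mul(I, Pow(47409, Rational(1, 2))), Pow(21940, -1)) = Mul(Mul(I, Pow(47409, Rational(1, 2))), Rational(1, 21940)) = Mul(Rational(1, 21940), I, Pow(47409, Rational(1, 2)))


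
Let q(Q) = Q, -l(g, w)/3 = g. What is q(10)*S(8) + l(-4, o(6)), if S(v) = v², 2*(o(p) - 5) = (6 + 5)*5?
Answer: 652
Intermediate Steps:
o(p) = 65/2 (o(p) = 5 + ((6 + 5)*5)/2 = 5 + (11*5)/2 = 5 + (½)*55 = 5 + 55/2 = 65/2)
l(g, w) = -3*g
q(10)*S(8) + l(-4, o(6)) = 10*8² - 3*(-4) = 10*64 + 12 = 640 + 12 = 652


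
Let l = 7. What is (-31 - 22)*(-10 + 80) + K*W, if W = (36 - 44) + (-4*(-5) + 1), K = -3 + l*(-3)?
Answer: -4022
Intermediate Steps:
K = -24 (K = -3 + 7*(-3) = -3 - 21 = -24)
W = 13 (W = -8 + (20 + 1) = -8 + 21 = 13)
(-31 - 22)*(-10 + 80) + K*W = (-31 - 22)*(-10 + 80) - 24*13 = -53*70 - 312 = -3710 - 312 = -4022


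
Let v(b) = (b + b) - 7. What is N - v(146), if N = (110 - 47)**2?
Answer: 3684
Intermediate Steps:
N = 3969 (N = 63**2 = 3969)
v(b) = -7 + 2*b (v(b) = 2*b - 7 = -7 + 2*b)
N - v(146) = 3969 - (-7 + 2*146) = 3969 - (-7 + 292) = 3969 - 1*285 = 3969 - 285 = 3684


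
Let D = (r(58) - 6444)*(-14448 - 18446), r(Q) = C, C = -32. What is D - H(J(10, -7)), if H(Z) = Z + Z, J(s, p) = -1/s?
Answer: 1065107721/5 ≈ 2.1302e+8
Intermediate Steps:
r(Q) = -32
H(Z) = 2*Z
D = 213021544 (D = (-32 - 6444)*(-14448 - 18446) = -6476*(-32894) = 213021544)
D - H(J(10, -7)) = 213021544 - 2*(-1/10) = 213021544 - 2*(-1*1/10) = 213021544 - 2*(-1)/10 = 213021544 - 1*(-1/5) = 213021544 + 1/5 = 1065107721/5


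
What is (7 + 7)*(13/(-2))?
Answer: -91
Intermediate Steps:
(7 + 7)*(13/(-2)) = 14*(13*(-1/2)) = 14*(-13/2) = -91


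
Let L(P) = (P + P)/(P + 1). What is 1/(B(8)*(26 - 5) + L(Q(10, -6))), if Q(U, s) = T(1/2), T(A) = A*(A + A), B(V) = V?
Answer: 3/506 ≈ 0.0059289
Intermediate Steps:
T(A) = 2*A² (T(A) = A*(2*A) = 2*A²)
Q(U, s) = ½ (Q(U, s) = 2*(1/2)² = 2*(½)² = 2*(¼) = ½)
L(P) = 2*P/(1 + P) (L(P) = (2*P)/(1 + P) = 2*P/(1 + P))
1/(B(8)*(26 - 5) + L(Q(10, -6))) = 1/(8*(26 - 5) + 2*(½)/(1 + ½)) = 1/(8*21 + 2*(½)/(3/2)) = 1/(168 + 2*(½)*(⅔)) = 1/(168 + ⅔) = 1/(506/3) = 3/506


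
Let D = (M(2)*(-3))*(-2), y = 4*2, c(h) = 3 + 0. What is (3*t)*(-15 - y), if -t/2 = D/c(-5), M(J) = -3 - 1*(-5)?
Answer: 552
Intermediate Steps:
M(J) = 2 (M(J) = -3 + 5 = 2)
c(h) = 3
y = 8
D = 12 (D = (2*(-3))*(-2) = -6*(-2) = 12)
t = -8 (t = -24/3 = -2*4 = -8)
(3*t)*(-15 - y) = (3*(-8))*(-15 - 1*8) = -24*(-15 - 8) = -24*(-23) = 552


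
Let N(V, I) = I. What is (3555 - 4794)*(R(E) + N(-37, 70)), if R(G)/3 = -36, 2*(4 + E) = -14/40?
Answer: 47082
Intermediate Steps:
E = -167/40 (E = -4 + (-14/40)/2 = -4 + (-14*1/40)/2 = -4 + (½)*(-7/20) = -4 - 7/40 = -167/40 ≈ -4.1750)
R(G) = -108 (R(G) = 3*(-36) = -108)
(3555 - 4794)*(R(E) + N(-37, 70)) = (3555 - 4794)*(-108 + 70) = -1239*(-38) = 47082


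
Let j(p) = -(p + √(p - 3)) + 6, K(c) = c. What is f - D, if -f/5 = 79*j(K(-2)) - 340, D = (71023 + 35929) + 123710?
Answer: -232122 + 395*I*√5 ≈ -2.3212e+5 + 883.25*I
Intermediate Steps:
D = 230662 (D = 106952 + 123710 = 230662)
j(p) = 6 - p - √(-3 + p) (j(p) = -(p + √(-3 + p)) + 6 = (-p - √(-3 + p)) + 6 = 6 - p - √(-3 + p))
f = -1460 + 395*I*√5 (f = -5*(79*(6 - 1*(-2) - √(-3 - 2)) - 340) = -5*(79*(6 + 2 - √(-5)) - 340) = -5*(79*(6 + 2 - I*√5) - 340) = -5*(79*(8 - I*√5) - 340) = -5*((632 - 79*I*√5) - 340) = -5*(292 - 79*I*√5) = -1460 + 395*I*√5 ≈ -1460.0 + 883.25*I)
f - D = (-1460 + 395*I*√5) - 1*230662 = (-1460 + 395*I*√5) - 230662 = -232122 + 395*I*√5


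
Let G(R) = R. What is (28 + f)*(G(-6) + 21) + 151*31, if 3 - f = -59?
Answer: 6031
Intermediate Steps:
f = 62 (f = 3 - 1*(-59) = 3 + 59 = 62)
(28 + f)*(G(-6) + 21) + 151*31 = (28 + 62)*(-6 + 21) + 151*31 = 90*15 + 4681 = 1350 + 4681 = 6031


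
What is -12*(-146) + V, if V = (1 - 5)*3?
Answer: 1740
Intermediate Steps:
V = -12 (V = -4*3 = -12)
-12*(-146) + V = -12*(-146) - 12 = 1752 - 12 = 1740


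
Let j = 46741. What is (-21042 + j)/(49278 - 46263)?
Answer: 25699/3015 ≈ 8.5237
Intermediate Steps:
(-21042 + j)/(49278 - 46263) = (-21042 + 46741)/(49278 - 46263) = 25699/3015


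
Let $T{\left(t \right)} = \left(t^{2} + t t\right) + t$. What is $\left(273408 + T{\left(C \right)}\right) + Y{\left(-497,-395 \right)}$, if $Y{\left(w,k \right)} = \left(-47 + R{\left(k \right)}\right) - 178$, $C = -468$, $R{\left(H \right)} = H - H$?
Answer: $710763$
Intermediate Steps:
$R{\left(H \right)} = 0$
$Y{\left(w,k \right)} = -225$ ($Y{\left(w,k \right)} = \left(-47 + 0\right) - 178 = -47 - 178 = -225$)
$T{\left(t \right)} = t + 2 t^{2}$ ($T{\left(t \right)} = \left(t^{2} + t^{2}\right) + t = 2 t^{2} + t = t + 2 t^{2}$)
$\left(273408 + T{\left(C \right)}\right) + Y{\left(-497,-395 \right)} = \left(273408 - 468 \left(1 + 2 \left(-468\right)\right)\right) - 225 = \left(273408 - 468 \left(1 - 936\right)\right) - 225 = \left(273408 - -437580\right) - 225 = \left(273408 + 437580\right) - 225 = 710988 - 225 = 710763$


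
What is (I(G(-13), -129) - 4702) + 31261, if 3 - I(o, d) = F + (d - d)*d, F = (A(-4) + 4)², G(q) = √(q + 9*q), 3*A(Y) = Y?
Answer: 238994/9 ≈ 26555.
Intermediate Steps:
A(Y) = Y/3
G(q) = √10*√q (G(q) = √(10*q) = √10*√q)
F = 64/9 (F = ((⅓)*(-4) + 4)² = (-4/3 + 4)² = (8/3)² = 64/9 ≈ 7.1111)
I(o, d) = -37/9 (I(o, d) = 3 - (64/9 + (d - d)*d) = 3 - (64/9 + 0*d) = 3 - (64/9 + 0) = 3 - 1*64/9 = 3 - 64/9 = -37/9)
(I(G(-13), -129) - 4702) + 31261 = (-37/9 - 4702) + 31261 = -42355/9 + 31261 = 238994/9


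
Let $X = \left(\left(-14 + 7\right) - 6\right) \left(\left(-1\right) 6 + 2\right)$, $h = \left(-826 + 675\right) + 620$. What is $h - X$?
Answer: $417$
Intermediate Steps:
$h = 469$ ($h = -151 + 620 = 469$)
$X = 52$ ($X = \left(-7 - 6\right) \left(-6 + 2\right) = \left(-13\right) \left(-4\right) = 52$)
$h - X = 469 - 52 = 417$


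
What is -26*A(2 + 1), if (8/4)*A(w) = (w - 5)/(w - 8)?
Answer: -26/5 ≈ -5.2000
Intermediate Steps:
A(w) = (-5 + w)/(2*(-8 + w)) (A(w) = ((w - 5)/(w - 8))/2 = ((-5 + w)/(-8 + w))/2 = (-5 + w)/(2*(-8 + w)))
-26*A(2 + 1) = -13*(-5 + (2 + 1))/(-8 + (2 + 1)) = -13*(-5 + 3)/(-8 + 3) = -13*(-2)/(-5) = -13*(-1)*(-2)/5 = -26*1/5 = -26/5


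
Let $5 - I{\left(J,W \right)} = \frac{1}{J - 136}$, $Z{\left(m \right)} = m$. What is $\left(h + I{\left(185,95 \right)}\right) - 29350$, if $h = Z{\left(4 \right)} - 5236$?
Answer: $- \frac{1694274}{49} \approx -34577.0$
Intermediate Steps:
$I{\left(J,W \right)} = 5 - \frac{1}{-136 + J}$ ($I{\left(J,W \right)} = 5 - \frac{1}{J - 136} = 5 - \frac{1}{-136 + J}$)
$h = -5232$ ($h = 4 - 5236 = -5232$)
$\left(h + I{\left(185,95 \right)}\right) - 29350 = \left(-5232 + \frac{-681 + 5 \cdot 185}{-136 + 185}\right) - 29350 = \left(-5232 + \frac{-681 + 925}{49}\right) - 29350 = \left(-5232 + \frac{1}{49} \cdot 244\right) - 29350 = \left(-5232 + \frac{244}{49}\right) - 29350 = - \frac{256124}{49} - 29350 = - \frac{1694274}{49}$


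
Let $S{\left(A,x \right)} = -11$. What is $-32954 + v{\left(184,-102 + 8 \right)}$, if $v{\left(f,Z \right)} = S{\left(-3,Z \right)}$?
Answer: $-32965$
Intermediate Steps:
$v{\left(f,Z \right)} = -11$
$-32954 + v{\left(184,-102 + 8 \right)} = -32954 - 11 = -32965$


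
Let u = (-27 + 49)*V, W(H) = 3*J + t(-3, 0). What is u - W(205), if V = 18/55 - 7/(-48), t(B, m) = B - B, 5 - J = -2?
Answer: -1271/120 ≈ -10.592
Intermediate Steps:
J = 7 (J = 5 - 1*(-2) = 5 + 2 = 7)
t(B, m) = 0
V = 1249/2640 (V = 18*(1/55) - 7*(-1/48) = 18/55 + 7/48 = 1249/2640 ≈ 0.47311)
W(H) = 21 (W(H) = 3*7 + 0 = 21 + 0 = 21)
u = 1249/120 (u = (-27 + 49)*(1249/2640) = 22*(1249/2640) = 1249/120 ≈ 10.408)
u - W(205) = 1249/120 - 1*21 = 1249/120 - 21 = -1271/120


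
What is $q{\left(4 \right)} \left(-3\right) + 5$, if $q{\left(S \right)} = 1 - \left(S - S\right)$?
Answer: $2$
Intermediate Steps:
$q{\left(S \right)} = 1$ ($q{\left(S \right)} = 1 - 0 = 1 + 0 = 1$)
$q{\left(4 \right)} \left(-3\right) + 5 = 1 \left(-3\right) + 5 = -3 + 5 = 2$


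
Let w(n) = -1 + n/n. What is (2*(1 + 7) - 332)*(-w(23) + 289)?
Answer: -91324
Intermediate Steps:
w(n) = 0 (w(n) = -1 + 1 = 0)
(2*(1 + 7) - 332)*(-w(23) + 289) = (2*(1 + 7) - 332)*(-1*0 + 289) = (2*8 - 332)*(0 + 289) = (16 - 332)*289 = -316*289 = -91324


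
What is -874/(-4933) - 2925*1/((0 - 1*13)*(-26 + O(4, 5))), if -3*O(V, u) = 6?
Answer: -1085453/138124 ≈ -7.8585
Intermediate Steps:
O(V, u) = -2 (O(V, u) = -1/3*6 = -2)
-874/(-4933) - 2925*1/((0 - 1*13)*(-26 + O(4, 5))) = -874/(-4933) - 2925*1/((0 - 1*13)*(-26 - 2)) = -874*(-1/4933) - 2925*(-1/(28*(0 - 13))) = 874/4933 - 2925/((-28*(-13))) = 874/4933 - 2925/364 = 874/4933 - 2925*1/364 = 874/4933 - 225/28 = -1085453/138124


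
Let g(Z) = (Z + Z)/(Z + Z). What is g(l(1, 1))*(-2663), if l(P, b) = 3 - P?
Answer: -2663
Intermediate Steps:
g(Z) = 1 (g(Z) = (2*Z)/((2*Z)) = (2*Z)*(1/(2*Z)) = 1)
g(l(1, 1))*(-2663) = 1*(-2663) = -2663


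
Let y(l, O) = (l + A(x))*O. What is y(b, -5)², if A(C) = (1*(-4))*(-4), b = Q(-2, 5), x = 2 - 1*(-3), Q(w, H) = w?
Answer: 4900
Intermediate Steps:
x = 5 (x = 2 + 3 = 5)
b = -2
A(C) = 16 (A(C) = -4*(-4) = 16)
y(l, O) = O*(16 + l) (y(l, O) = (l + 16)*O = (16 + l)*O = O*(16 + l))
y(b, -5)² = (-5*(16 - 2))² = (-5*14)² = (-70)² = 4900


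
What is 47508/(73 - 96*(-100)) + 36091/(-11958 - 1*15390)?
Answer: 950140541/264537204 ≈ 3.5917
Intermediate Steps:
47508/(73 - 96*(-100)) + 36091/(-11958 - 1*15390) = 47508/(73 + 9600) + 36091/(-11958 - 15390) = 47508/9673 + 36091/(-27348) = 47508*(1/9673) + 36091*(-1/27348) = 47508/9673 - 36091/27348 = 950140541/264537204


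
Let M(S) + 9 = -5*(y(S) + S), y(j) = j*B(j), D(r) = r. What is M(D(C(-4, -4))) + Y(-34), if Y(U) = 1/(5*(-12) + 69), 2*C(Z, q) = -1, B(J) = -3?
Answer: -125/9 ≈ -13.889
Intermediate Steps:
C(Z, q) = -½ (C(Z, q) = (½)*(-1) = -½)
y(j) = -3*j (y(j) = j*(-3) = -3*j)
M(S) = -9 + 10*S (M(S) = -9 - 5*(-3*S + S) = -9 - (-10)*S = -9 + 10*S)
Y(U) = ⅑ (Y(U) = 1/(-60 + 69) = 1/9 = ⅑)
M(D(C(-4, -4))) + Y(-34) = (-9 + 10*(-½)) + ⅑ = (-9 - 5) + ⅑ = -14 + ⅑ = -125/9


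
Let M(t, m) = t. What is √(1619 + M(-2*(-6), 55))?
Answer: √1631 ≈ 40.386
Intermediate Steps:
√(1619 + M(-2*(-6), 55)) = √(1619 - 2*(-6)) = √(1619 + 12) = √1631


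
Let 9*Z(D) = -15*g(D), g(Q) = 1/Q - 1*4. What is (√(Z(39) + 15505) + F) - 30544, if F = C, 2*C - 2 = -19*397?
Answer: -68629/2 + 2*√5898295/39 ≈ -34190.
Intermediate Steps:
g(Q) = -4 + 1/Q (g(Q) = 1/Q - 4 = -4 + 1/Q)
C = -7541/2 (C = 1 + (-19*397)/2 = 1 + (½)*(-7543) = 1 - 7543/2 = -7541/2 ≈ -3770.5)
Z(D) = 20/3 - 5/(3*D) (Z(D) = (-15*(-4 + 1/D))/9 = (60 - 15/D)/9 = 20/3 - 5/(3*D))
F = -7541/2 ≈ -3770.5
(√(Z(39) + 15505) + F) - 30544 = (√((5/3)*(-1 + 4*39)/39 + 15505) - 7541/2) - 30544 = (√((5/3)*(1/39)*(-1 + 156) + 15505) - 7541/2) - 30544 = (√((5/3)*(1/39)*155 + 15505) - 7541/2) - 30544 = (√(775/117 + 15505) - 7541/2) - 30544 = (√(1814860/117) - 7541/2) - 30544 = (2*√5898295/39 - 7541/2) - 30544 = (-7541/2 + 2*√5898295/39) - 30544 = -68629/2 + 2*√5898295/39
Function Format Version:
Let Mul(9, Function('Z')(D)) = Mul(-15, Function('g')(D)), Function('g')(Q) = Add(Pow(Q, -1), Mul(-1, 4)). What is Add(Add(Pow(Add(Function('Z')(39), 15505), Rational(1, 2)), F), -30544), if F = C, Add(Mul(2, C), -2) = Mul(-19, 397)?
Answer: Add(Rational(-68629, 2), Mul(Rational(2, 39), Pow(5898295, Rational(1, 2)))) ≈ -34190.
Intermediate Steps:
Function('g')(Q) = Add(-4, Pow(Q, -1)) (Function('g')(Q) = Add(Pow(Q, -1), -4) = Add(-4, Pow(Q, -1)))
C = Rational(-7541, 2) (C = Add(1, Mul(Rational(1, 2), Mul(-19, 397))) = Add(1, Mul(Rational(1, 2), -7543)) = Add(1, Rational(-7543, 2)) = Rational(-7541, 2) ≈ -3770.5)
Function('Z')(D) = Add(Rational(20, 3), Mul(Rational(-5, 3), Pow(D, -1))) (Function('Z')(D) = Mul(Rational(1, 9), Mul(-15, Add(-4, Pow(D, -1)))) = Mul(Rational(1, 9), Add(60, Mul(-15, Pow(D, -1)))) = Add(Rational(20, 3), Mul(Rational(-5, 3), Pow(D, -1))))
F = Rational(-7541, 2) ≈ -3770.5
Add(Add(Pow(Add(Function('Z')(39), 15505), Rational(1, 2)), F), -30544) = Add(Add(Pow(Add(Mul(Rational(5, 3), Pow(39, -1), Add(-1, Mul(4, 39))), 15505), Rational(1, 2)), Rational(-7541, 2)), -30544) = Add(Add(Pow(Add(Mul(Rational(5, 3), Rational(1, 39), Add(-1, 156)), 15505), Rational(1, 2)), Rational(-7541, 2)), -30544) = Add(Add(Pow(Add(Mul(Rational(5, 3), Rational(1, 39), 155), 15505), Rational(1, 2)), Rational(-7541, 2)), -30544) = Add(Add(Pow(Add(Rational(775, 117), 15505), Rational(1, 2)), Rational(-7541, 2)), -30544) = Add(Add(Pow(Rational(1814860, 117), Rational(1, 2)), Rational(-7541, 2)), -30544) = Add(Add(Mul(Rational(2, 39), Pow(5898295, Rational(1, 2))), Rational(-7541, 2)), -30544) = Add(Add(Rational(-7541, 2), Mul(Rational(2, 39), Pow(5898295, Rational(1, 2)))), -30544) = Add(Rational(-68629, 2), Mul(Rational(2, 39), Pow(5898295, Rational(1, 2))))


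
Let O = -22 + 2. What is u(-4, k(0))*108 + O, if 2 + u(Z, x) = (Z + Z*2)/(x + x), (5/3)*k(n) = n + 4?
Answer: -506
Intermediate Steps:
k(n) = 12/5 + 3*n/5 (k(n) = 3*(n + 4)/5 = 3*(4 + n)/5 = 12/5 + 3*n/5)
u(Z, x) = -2 + 3*Z/(2*x) (u(Z, x) = -2 + (Z + Z*2)/(x + x) = -2 + (Z + 2*Z)/((2*x)) = -2 + (3*Z)*(1/(2*x)) = -2 + 3*Z/(2*x))
O = -20
u(-4, k(0))*108 + O = (-2 + (3/2)*(-4)/(12/5 + (⅗)*0))*108 - 20 = (-2 + (3/2)*(-4)/(12/5 + 0))*108 - 20 = (-2 + (3/2)*(-4)/(12/5))*108 - 20 = (-2 + (3/2)*(-4)*(5/12))*108 - 20 = (-2 - 5/2)*108 - 20 = -9/2*108 - 20 = -486 - 20 = -506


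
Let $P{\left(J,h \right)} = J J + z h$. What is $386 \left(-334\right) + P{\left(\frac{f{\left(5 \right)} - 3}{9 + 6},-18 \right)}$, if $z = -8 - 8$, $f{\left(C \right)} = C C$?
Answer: $- \frac{28942616}{225} \approx -1.2863 \cdot 10^{5}$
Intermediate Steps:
$f{\left(C \right)} = C^{2}$
$z = -16$ ($z = -8 - 8 = -16$)
$P{\left(J,h \right)} = J^{2} - 16 h$ ($P{\left(J,h \right)} = J J - 16 h = J^{2} - 16 h$)
$386 \left(-334\right) + P{\left(\frac{f{\left(5 \right)} - 3}{9 + 6},-18 \right)} = 386 \left(-334\right) + \left(\left(\frac{5^{2} - 3}{9 + 6}\right)^{2} - -288\right) = -128924 + \left(\left(\frac{25 - 3}{15}\right)^{2} + 288\right) = -128924 + \left(\left(22 \cdot \frac{1}{15}\right)^{2} + 288\right) = -128924 + \left(\left(\frac{22}{15}\right)^{2} + 288\right) = -128924 + \left(\frac{484}{225} + 288\right) = -128924 + \frac{65284}{225} = - \frac{28942616}{225}$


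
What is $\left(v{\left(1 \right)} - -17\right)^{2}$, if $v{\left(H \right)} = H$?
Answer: $324$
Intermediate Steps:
$\left(v{\left(1 \right)} - -17\right)^{2} = \left(1 - -17\right)^{2} = \left(1 + \left(-29 + 46\right)\right)^{2} = \left(1 + 17\right)^{2} = 18^{2} = 324$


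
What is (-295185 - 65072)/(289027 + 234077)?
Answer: -360257/523104 ≈ -0.68869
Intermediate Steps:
(-295185 - 65072)/(289027 + 234077) = -360257/523104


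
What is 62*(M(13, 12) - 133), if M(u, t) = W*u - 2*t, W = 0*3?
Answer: -9734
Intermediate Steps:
W = 0
M(u, t) = -2*t (M(u, t) = 0*u - 2*t = 0 - 2*t = -2*t)
62*(M(13, 12) - 133) = 62*(-2*12 - 133) = 62*(-24 - 133) = 62*(-157) = -9734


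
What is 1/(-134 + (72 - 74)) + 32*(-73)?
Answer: -317697/136 ≈ -2336.0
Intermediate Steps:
1/(-134 + (72 - 74)) + 32*(-73) = 1/(-134 - 2) - 2336 = 1/(-136) - 2336 = -1/136 - 2336 = -317697/136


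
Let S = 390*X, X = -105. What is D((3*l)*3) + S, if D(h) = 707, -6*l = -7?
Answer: -40243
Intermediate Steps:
l = 7/6 (l = -1/6*(-7) = 7/6 ≈ 1.1667)
S = -40950 (S = 390*(-105) = -40950)
D((3*l)*3) + S = 707 - 40950 = -40243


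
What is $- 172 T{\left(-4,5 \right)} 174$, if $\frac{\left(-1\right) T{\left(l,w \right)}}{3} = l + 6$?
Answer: $179568$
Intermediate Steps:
$T{\left(l,w \right)} = -18 - 3 l$ ($T{\left(l,w \right)} = - 3 \left(l + 6\right) = - 3 \left(6 + l\right) = -18 - 3 l$)
$- 172 T{\left(-4,5 \right)} 174 = - 172 \left(-18 - -12\right) 174 = - 172 \left(-18 + 12\right) 174 = \left(-172\right) \left(-6\right) 174 = 1032 \cdot 174 = 179568$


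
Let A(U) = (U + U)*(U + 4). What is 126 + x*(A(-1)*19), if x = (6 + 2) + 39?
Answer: -5232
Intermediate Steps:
A(U) = 2*U*(4 + U) (A(U) = (2*U)*(4 + U) = 2*U*(4 + U))
x = 47 (x = 8 + 39 = 47)
126 + x*(A(-1)*19) = 126 + 47*((2*(-1)*(4 - 1))*19) = 126 + 47*((2*(-1)*3)*19) = 126 + 47*(-6*19) = 126 + 47*(-114) = 126 - 5358 = -5232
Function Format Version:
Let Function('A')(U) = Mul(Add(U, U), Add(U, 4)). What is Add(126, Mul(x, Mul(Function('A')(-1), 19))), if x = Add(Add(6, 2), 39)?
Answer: -5232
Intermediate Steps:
Function('A')(U) = Mul(2, U, Add(4, U)) (Function('A')(U) = Mul(Mul(2, U), Add(4, U)) = Mul(2, U, Add(4, U)))
x = 47 (x = Add(8, 39) = 47)
Add(126, Mul(x, Mul(Function('A')(-1), 19))) = Add(126, Mul(47, Mul(Mul(2, -1, Add(4, -1)), 19))) = Add(126, Mul(47, Mul(Mul(2, -1, 3), 19))) = Add(126, Mul(47, Mul(-6, 19))) = Add(126, Mul(47, -114)) = Add(126, -5358) = -5232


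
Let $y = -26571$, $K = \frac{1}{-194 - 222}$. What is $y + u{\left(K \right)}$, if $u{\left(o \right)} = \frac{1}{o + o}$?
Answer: $-26779$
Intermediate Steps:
$K = - \frac{1}{416}$ ($K = \frac{1}{-416} = - \frac{1}{416} \approx -0.0024038$)
$u{\left(o \right)} = \frac{1}{2 o}$
$y + u{\left(K \right)} = -26571 + \frac{1}{2 \left(- \frac{1}{416}\right)} = -26571 + \frac{1}{2} \left(-416\right) = -26571 - 208 = -26779$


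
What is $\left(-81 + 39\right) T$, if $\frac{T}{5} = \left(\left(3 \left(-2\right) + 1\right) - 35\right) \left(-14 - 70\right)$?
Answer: $-705600$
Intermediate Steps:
$T = 16800$ ($T = 5 \left(\left(3 \left(-2\right) + 1\right) - 35\right) \left(-14 - 70\right) = 5 \left(\left(-6 + 1\right) - 35\right) \left(-84\right) = 5 \left(-5 - 35\right) \left(-84\right) = 5 \left(\left(-40\right) \left(-84\right)\right) = 5 \cdot 3360 = 16800$)
$\left(-81 + 39\right) T = \left(-81 + 39\right) 16800 = \left(-42\right) 16800 = -705600$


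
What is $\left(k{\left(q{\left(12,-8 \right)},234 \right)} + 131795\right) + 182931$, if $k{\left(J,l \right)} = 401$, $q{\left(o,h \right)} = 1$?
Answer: $315127$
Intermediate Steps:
$\left(k{\left(q{\left(12,-8 \right)},234 \right)} + 131795\right) + 182931 = \left(401 + 131795\right) + 182931 = 132196 + 182931 = 315127$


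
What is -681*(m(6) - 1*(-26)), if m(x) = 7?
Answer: -22473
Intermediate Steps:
-681*(m(6) - 1*(-26)) = -681*(7 - 1*(-26)) = -681*(7 + 26) = -681*33 = -22473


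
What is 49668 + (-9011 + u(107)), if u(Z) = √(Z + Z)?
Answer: 40657 + √214 ≈ 40672.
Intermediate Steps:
u(Z) = √2*√Z (u(Z) = √(2*Z) = √2*√Z)
49668 + (-9011 + u(107)) = 49668 + (-9011 + √2*√107) = 49668 + (-9011 + √214) = 40657 + √214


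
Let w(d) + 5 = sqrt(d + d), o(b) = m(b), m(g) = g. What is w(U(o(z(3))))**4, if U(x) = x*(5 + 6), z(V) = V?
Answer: (5 - sqrt(66))**4 ≈ 95.250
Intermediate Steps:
o(b) = b
U(x) = 11*x (U(x) = x*11 = 11*x)
w(d) = -5 + sqrt(2)*sqrt(d) (w(d) = -5 + sqrt(d + d) = -5 + sqrt(2*d) = -5 + sqrt(2)*sqrt(d))
w(U(o(z(3))))**4 = (-5 + sqrt(2)*sqrt(11*3))**4 = (-5 + sqrt(2)*sqrt(33))**4 = (-5 + sqrt(66))**4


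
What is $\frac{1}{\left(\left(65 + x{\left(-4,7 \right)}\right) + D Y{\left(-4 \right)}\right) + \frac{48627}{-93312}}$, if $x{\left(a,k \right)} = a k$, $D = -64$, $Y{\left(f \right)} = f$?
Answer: $\frac{3456}{1010807} \approx 0.003419$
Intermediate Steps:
$\frac{1}{\left(\left(65 + x{\left(-4,7 \right)}\right) + D Y{\left(-4 \right)}\right) + \frac{48627}{-93312}} = \frac{1}{\left(\left(65 - 28\right) - -256\right) + \frac{48627}{-93312}} = \frac{1}{\left(\left(65 - 28\right) + 256\right) + 48627 \left(- \frac{1}{93312}\right)} = \frac{1}{\left(37 + 256\right) - \frac{1801}{3456}} = \frac{1}{293 - \frac{1801}{3456}} = \frac{1}{\frac{1010807}{3456}} = \frac{3456}{1010807}$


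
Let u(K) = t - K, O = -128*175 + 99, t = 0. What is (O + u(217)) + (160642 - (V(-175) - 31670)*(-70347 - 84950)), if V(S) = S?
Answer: -4945294841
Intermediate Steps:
O = -22301 (O = -22400 + 99 = -22301)
u(K) = -K (u(K) = 0 - K = -K)
(O + u(217)) + (160642 - (V(-175) - 31670)*(-70347 - 84950)) = (-22301 - 1*217) + (160642 - (-175 - 31670)*(-70347 - 84950)) = (-22301 - 217) + (160642 - (-31845)*(-155297)) = -22518 + (160642 - 1*4945432965) = -22518 + (160642 - 4945432965) = -22518 - 4945272323 = -4945294841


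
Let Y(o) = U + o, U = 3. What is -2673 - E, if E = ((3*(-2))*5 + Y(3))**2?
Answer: -3249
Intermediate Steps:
Y(o) = 3 + o
E = 576 (E = ((3*(-2))*5 + (3 + 3))**2 = (-6*5 + 6)**2 = (-30 + 6)**2 = (-24)**2 = 576)
-2673 - E = -2673 - 1*576 = -2673 - 576 = -3249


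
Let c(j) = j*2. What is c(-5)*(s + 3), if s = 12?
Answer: -150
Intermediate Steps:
c(j) = 2*j
c(-5)*(s + 3) = (2*(-5))*(12 + 3) = -10*15 = -150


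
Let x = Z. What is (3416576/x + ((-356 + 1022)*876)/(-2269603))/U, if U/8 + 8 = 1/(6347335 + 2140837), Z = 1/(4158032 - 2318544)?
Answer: -69743283845293877368396/710222317125 ≈ -9.8199e+10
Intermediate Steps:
Z = 1/1839488 ≈ 5.4363e-7
x = 1/1839488 ≈ 5.4363e-7
U = -135810750/2122043 (U = -64 + 8/(6347335 + 2140837) = -64 + 8/8488172 = -64 + 8*(1/8488172) = -64 + 2/2122043 = -135810750/2122043 ≈ -64.000)
(3416576/x + ((-356 + 1022)*876)/(-2269603))/U = (3416576/(1/1839488) + ((-356 + 1022)*876)/(-2269603))/(-135810750/2122043) = (3416576*1839488 + (666*876)*(-1/2269603))*(-2122043/135810750) = (6284750553088 + 583416*(-1/2269603))*(-2122043/135810750) = (6284750553088 - 583416/2269603)*(-2122043/135810750) = (14263888709539600648/2269603)*(-2122043/135810750) = -69743283845293877368396/710222317125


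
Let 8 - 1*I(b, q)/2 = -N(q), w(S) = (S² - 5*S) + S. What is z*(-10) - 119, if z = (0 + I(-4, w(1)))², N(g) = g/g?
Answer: -3359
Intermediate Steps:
N(g) = 1
w(S) = S² - 4*S
I(b, q) = 18 (I(b, q) = 16 - (-2) = 16 - 2*(-1) = 16 + 2 = 18)
z = 324 (z = (0 + 18)² = 18² = 324)
z*(-10) - 119 = 324*(-10) - 119 = -3240 - 119 = -3359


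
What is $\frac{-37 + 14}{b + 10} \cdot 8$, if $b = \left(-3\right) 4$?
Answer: $92$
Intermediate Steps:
$b = -12$
$\frac{-37 + 14}{b + 10} \cdot 8 = \frac{-37 + 14}{-12 + 10} \cdot 8 = - \frac{23}{-2} \cdot 8 = \left(-23\right) \left(- \frac{1}{2}\right) 8 = \frac{23}{2} \cdot 8 = 92$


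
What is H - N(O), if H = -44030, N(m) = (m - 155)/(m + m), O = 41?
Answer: -1805173/41 ≈ -44029.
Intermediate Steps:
N(m) = (-155 + m)/(2*m) (N(m) = (-155 + m)/((2*m)) = (-155 + m)*(1/(2*m)) = (-155 + m)/(2*m))
H - N(O) = -44030 - (-155 + 41)/(2*41) = -44030 - (-114)/(2*41) = -44030 - 1*(-57/41) = -44030 + 57/41 = -1805173/41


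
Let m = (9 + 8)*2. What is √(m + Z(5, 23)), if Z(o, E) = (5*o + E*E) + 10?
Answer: √598 ≈ 24.454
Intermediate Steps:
m = 34 (m = 17*2 = 34)
Z(o, E) = 10 + E² + 5*o (Z(o, E) = (5*o + E²) + 10 = (E² + 5*o) + 10 = 10 + E² + 5*o)
√(m + Z(5, 23)) = √(34 + (10 + 23² + 5*5)) = √(34 + (10 + 529 + 25)) = √(34 + 564) = √598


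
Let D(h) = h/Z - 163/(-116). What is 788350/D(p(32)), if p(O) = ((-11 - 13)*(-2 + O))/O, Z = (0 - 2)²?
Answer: -182897200/979 ≈ -1.8682e+5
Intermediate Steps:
Z = 4 (Z = (-2)² = 4)
p(O) = (48 - 24*O)/O (p(O) = (-24*(-2 + O))/O = (48 - 24*O)/O)
D(h) = 163/116 + h/4 (D(h) = h/4 - 163/(-116) = h*(¼) - 163*(-1/116) = h/4 + 163/116 = 163/116 + h/4)
788350/D(p(32)) = 788350/(163/116 + (-24 + 48/32)/4) = 788350/(163/116 + (-24 + 48*(1/32))/4) = 788350/(163/116 + (-24 + 3/2)/4) = 788350/(163/116 + (¼)*(-45/2)) = 788350/(163/116 - 45/8) = 788350/(-979/232) = 788350*(-232/979) = -182897200/979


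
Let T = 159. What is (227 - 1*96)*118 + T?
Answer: 15617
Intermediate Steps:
(227 - 1*96)*118 + T = (227 - 1*96)*118 + 159 = (227 - 96)*118 + 159 = 131*118 + 159 = 15458 + 159 = 15617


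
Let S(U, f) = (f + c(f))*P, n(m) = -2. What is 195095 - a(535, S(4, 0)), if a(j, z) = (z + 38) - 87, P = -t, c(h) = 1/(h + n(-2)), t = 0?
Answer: 195144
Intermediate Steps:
c(h) = 1/(-2 + h) (c(h) = 1/(h - 2) = 1/(-2 + h))
P = 0 (P = -1*0 = 0)
S(U, f) = 0 (S(U, f) = (f + 1/(-2 + f))*0 = 0)
a(j, z) = -49 + z (a(j, z) = (38 + z) - 87 = -49 + z)
195095 - a(535, S(4, 0)) = 195095 - (-49 + 0) = 195095 - 1*(-49) = 195095 + 49 = 195144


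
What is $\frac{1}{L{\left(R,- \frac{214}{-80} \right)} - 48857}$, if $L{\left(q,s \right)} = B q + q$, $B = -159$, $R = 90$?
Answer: $- \frac{1}{63077} \approx -1.5854 \cdot 10^{-5}$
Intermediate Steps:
$L{\left(q,s \right)} = - 158 q$ ($L{\left(q,s \right)} = - 159 q + q = - 158 q$)
$\frac{1}{L{\left(R,- \frac{214}{-80} \right)} - 48857} = \frac{1}{\left(-158\right) 90 - 48857} = \frac{1}{-14220 - 48857} = \frac{1}{-63077} = - \frac{1}{63077}$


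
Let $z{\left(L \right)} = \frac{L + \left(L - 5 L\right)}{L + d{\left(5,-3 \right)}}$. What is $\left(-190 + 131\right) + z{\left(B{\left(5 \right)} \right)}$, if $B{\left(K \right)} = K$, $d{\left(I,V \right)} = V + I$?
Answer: $- \frac{428}{7} \approx -61.143$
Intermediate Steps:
$d{\left(I,V \right)} = I + V$
$z{\left(L \right)} = - \frac{3 L}{2 + L}$ ($z{\left(L \right)} = \frac{L + \left(L - 5 L\right)}{L + \left(5 - 3\right)} = \frac{L - 4 L}{L + 2} = \frac{\left(-3\right) L}{2 + L} = - \frac{3 L}{2 + L}$)
$\left(-190 + 131\right) + z{\left(B{\left(5 \right)} \right)} = \left(-190 + 131\right) - \frac{15}{2 + 5} = -59 - \frac{15}{7} = - \frac{428}{7}$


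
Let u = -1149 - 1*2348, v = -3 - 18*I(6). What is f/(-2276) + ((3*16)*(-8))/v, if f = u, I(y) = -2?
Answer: -252861/25036 ≈ -10.100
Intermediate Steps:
v = 33 (v = -3 - 18*(-2) = -3 + 36 = 33)
u = -3497 (u = -1149 - 2348 = -3497)
f = -3497
f/(-2276) + ((3*16)*(-8))/v = -3497/(-2276) + ((3*16)*(-8))/33 = -3497*(-1/2276) + (48*(-8))*(1/33) = 3497/2276 - 384*1/33 = 3497/2276 - 128/11 = -252861/25036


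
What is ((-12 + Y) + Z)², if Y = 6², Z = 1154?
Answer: 1387684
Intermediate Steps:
Y = 36
((-12 + Y) + Z)² = ((-12 + 36) + 1154)² = (24 + 1154)² = 1178² = 1387684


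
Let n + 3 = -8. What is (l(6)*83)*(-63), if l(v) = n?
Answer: 57519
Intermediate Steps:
n = -11 (n = -3 - 8 = -11)
l(v) = -11
(l(6)*83)*(-63) = -11*83*(-63) = -913*(-63) = 57519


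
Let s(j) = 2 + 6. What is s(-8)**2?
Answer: 64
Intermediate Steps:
s(j) = 8
s(-8)**2 = 8**2 = 64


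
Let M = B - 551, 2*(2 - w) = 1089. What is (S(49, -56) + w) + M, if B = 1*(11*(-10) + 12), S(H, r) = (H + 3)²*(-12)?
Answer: -67279/2 ≈ -33640.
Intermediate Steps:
S(H, r) = -12*(3 + H)² (S(H, r) = (3 + H)²*(-12) = -12*(3 + H)²)
B = -98 (B = 1*(-110 + 12) = 1*(-98) = -98)
w = -1085/2 (w = 2 - ½*1089 = 2 - 1089/2 = -1085/2 ≈ -542.50)
M = -649 (M = -98 - 551 = -649)
(S(49, -56) + w) + M = (-12*(3 + 49)² - 1085/2) - 649 = (-12*52² - 1085/2) - 649 = (-12*2704 - 1085/2) - 649 = (-32448 - 1085/2) - 649 = -65981/2 - 649 = -67279/2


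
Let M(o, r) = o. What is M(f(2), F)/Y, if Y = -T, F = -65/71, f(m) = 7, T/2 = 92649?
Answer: -7/185298 ≈ -3.7777e-5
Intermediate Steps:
T = 185298 (T = 2*92649 = 185298)
F = -65/71 (F = -65*1/71 = -65/71 ≈ -0.91549)
Y = -185298 (Y = -1*185298 = -185298)
M(f(2), F)/Y = 7/(-185298) = 7*(-1/185298) = -7/185298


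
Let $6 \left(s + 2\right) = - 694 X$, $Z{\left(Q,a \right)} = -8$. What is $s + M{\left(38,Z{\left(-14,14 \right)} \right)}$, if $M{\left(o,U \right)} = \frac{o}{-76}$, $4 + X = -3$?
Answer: $\frac{4843}{6} \approx 807.17$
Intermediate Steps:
$X = -7$ ($X = -4 - 3 = -7$)
$s = \frac{2423}{3}$ ($s = -2 + \frac{\left(-694\right) \left(-7\right)}{6} = -2 + \frac{1}{6} \cdot 4858 = -2 + \frac{2429}{3} = \frac{2423}{3} \approx 807.67$)
$M{\left(o,U \right)} = - \frac{o}{76}$ ($M{\left(o,U \right)} = o \left(- \frac{1}{76}\right) = - \frac{o}{76}$)
$s + M{\left(38,Z{\left(-14,14 \right)} \right)} = \frac{2423}{3} - \frac{1}{2} = \frac{4843}{6}$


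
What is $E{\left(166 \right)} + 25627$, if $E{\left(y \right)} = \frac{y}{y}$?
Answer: $25628$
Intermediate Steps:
$E{\left(y \right)} = 1$
$E{\left(166 \right)} + 25627 = 1 + 25627 = 25628$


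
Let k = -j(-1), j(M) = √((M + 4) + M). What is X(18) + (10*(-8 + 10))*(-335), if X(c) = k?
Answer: -6700 - √2 ≈ -6701.4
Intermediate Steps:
j(M) = √(4 + 2*M) (j(M) = √((4 + M) + M) = √(4 + 2*M))
k = -√2 (k = -√(4 + 2*(-1)) = -√(4 - 2) = -√2 ≈ -1.4142)
X(c) = -√2
X(18) + (10*(-8 + 10))*(-335) = -√2 + (10*(-8 + 10))*(-335) = -√2 + (10*2)*(-335) = -√2 + 20*(-335) = -√2 - 6700 = -6700 - √2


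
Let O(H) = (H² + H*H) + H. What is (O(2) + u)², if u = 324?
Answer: 111556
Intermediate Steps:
O(H) = H + 2*H² (O(H) = (H² + H²) + H = 2*H² + H = H + 2*H²)
(O(2) + u)² = (2*(1 + 2*2) + 324)² = (2*(1 + 4) + 324)² = (2*5 + 324)² = (10 + 324)² = 334² = 111556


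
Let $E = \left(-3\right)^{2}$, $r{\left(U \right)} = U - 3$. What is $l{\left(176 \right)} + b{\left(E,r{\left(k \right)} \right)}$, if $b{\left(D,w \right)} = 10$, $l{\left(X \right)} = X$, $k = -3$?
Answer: $186$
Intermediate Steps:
$r{\left(U \right)} = -3 + U$ ($r{\left(U \right)} = U - 3 = -3 + U$)
$E = 9$
$l{\left(176 \right)} + b{\left(E,r{\left(k \right)} \right)} = 176 + 10 = 186$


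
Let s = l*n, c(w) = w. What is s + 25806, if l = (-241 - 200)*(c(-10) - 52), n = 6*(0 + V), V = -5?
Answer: -794454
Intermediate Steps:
n = -30 (n = 6*(0 - 5) = 6*(-5) = -30)
l = 27342 (l = (-241 - 200)*(-10 - 52) = -441*(-62) = 27342)
s = -820260 (s = 27342*(-30) = -820260)
s + 25806 = -820260 + 25806 = -794454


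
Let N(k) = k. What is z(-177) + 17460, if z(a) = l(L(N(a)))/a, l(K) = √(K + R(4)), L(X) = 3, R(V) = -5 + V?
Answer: 17460 - √2/177 ≈ 17460.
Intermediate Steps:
l(K) = √(-1 + K) (l(K) = √(K + (-5 + 4)) = √(K - 1) = √(-1 + K))
z(a) = √2/a (z(a) = √(-1 + 3)/a = √2/a)
z(-177) + 17460 = √2/(-177) + 17460 = √2*(-1/177) + 17460 = -√2/177 + 17460 = 17460 - √2/177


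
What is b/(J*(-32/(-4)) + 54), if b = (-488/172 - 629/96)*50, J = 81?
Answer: -968975/1448928 ≈ -0.66875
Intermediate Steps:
b = -968975/2064 (b = (-488*1/172 - 629*1/96)*50 = (-122/43 - 629/96)*50 = -38759/4128*50 = -968975/2064 ≈ -469.46)
b/(J*(-32/(-4)) + 54) = -968975/(2064*(81*(-32/(-4)) + 54)) = -968975/(2064*(81*(-32*(-¼)) + 54)) = -968975/(2064*(81*8 + 54)) = -968975/(2064*(648 + 54)) = -968975/2064/702 = -968975/2064*1/702 = -968975/1448928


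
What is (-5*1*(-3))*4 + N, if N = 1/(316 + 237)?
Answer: 33181/553 ≈ 60.002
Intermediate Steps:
N = 1/553 ≈ 0.0018083
(-5*1*(-3))*4 + N = (-5*1*(-3))*4 + 1/553 = -5*(-3)*4 + 1/553 = 15*4 + 1/553 = 60 + 1/553 = 33181/553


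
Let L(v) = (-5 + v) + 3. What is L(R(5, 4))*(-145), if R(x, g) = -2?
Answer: 580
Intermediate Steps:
L(v) = -2 + v
L(R(5, 4))*(-145) = (-2 - 2)*(-145) = -4*(-145) = 580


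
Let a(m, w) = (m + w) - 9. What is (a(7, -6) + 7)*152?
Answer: -152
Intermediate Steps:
a(m, w) = -9 + m + w
(a(7, -6) + 7)*152 = ((-9 + 7 - 6) + 7)*152 = (-8 + 7)*152 = -1*152 = -152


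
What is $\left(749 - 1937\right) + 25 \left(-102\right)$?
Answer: $-3738$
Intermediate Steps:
$\left(749 - 1937\right) + 25 \left(-102\right) = -1188 - 2550 = -3738$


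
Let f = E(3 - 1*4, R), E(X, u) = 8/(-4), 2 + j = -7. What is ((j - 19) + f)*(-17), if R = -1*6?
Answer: 510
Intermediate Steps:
j = -9 (j = -2 - 7 = -9)
R = -6
E(X, u) = -2 (E(X, u) = 8*(-¼) = -2)
f = -2
((j - 19) + f)*(-17) = ((-9 - 19) - 2)*(-17) = (-28 - 2)*(-17) = -30*(-17) = 510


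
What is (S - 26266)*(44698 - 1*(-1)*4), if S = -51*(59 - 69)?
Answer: -1151344712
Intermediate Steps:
S = 510 (S = -51*(-10) = 510)
(S - 26266)*(44698 - 1*(-1)*4) = (510 - 26266)*(44698 - 1*(-1)*4) = -25756*(44698 + 1*4) = -25756*(44698 + 4) = -25756*44702 = -1151344712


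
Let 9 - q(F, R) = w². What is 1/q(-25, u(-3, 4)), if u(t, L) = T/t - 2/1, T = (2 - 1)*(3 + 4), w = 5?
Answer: -1/16 ≈ -0.062500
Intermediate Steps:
T = 7 (T = 1*7 = 7)
u(t, L) = -2 + 7/t (u(t, L) = 7/t - 2/1 = 7/t - 2*1 = 7/t - 2 = -2 + 7/t)
q(F, R) = -16 (q(F, R) = 9 - 1*5² = 9 - 1*25 = 9 - 25 = -16)
1/q(-25, u(-3, 4)) = 1/(-16) = -1/16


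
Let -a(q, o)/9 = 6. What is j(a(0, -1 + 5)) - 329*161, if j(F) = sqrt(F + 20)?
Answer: -52969 + I*sqrt(34) ≈ -52969.0 + 5.831*I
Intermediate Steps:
a(q, o) = -54 (a(q, o) = -9*6 = -54)
j(F) = sqrt(20 + F)
j(a(0, -1 + 5)) - 329*161 = sqrt(20 - 54) - 329*161 = sqrt(-34) - 52969 = I*sqrt(34) - 52969 = -52969 + I*sqrt(34)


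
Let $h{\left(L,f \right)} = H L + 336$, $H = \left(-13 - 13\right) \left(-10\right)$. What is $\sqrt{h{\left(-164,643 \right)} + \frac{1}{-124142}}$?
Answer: $\frac{i \sqrt{651956934805998}}{124142} \approx 205.68 i$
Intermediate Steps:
$H = 260$ ($H = \left(-26\right) \left(-10\right) = 260$)
$h{\left(L,f \right)} = 336 + 260 L$ ($h{\left(L,f \right)} = 260 L + 336 = 336 + 260 L$)
$\sqrt{h{\left(-164,643 \right)} + \frac{1}{-124142}} = \sqrt{\left(336 + 260 \left(-164\right)\right) + \frac{1}{-124142}} = \sqrt{\left(336 - 42640\right) - \frac{1}{124142}} = \sqrt{-42304 - \frac{1}{124142}} = \sqrt{- \frac{5251703169}{124142}} = \frac{i \sqrt{651956934805998}}{124142}$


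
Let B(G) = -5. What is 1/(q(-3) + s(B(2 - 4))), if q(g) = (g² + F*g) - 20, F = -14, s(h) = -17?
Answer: 1/14 ≈ 0.071429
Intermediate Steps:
q(g) = -20 + g² - 14*g (q(g) = (g² - 14*g) - 20 = -20 + g² - 14*g)
1/(q(-3) + s(B(2 - 4))) = 1/((-20 + (-3)² - 14*(-3)) - 17) = 1/((-20 + 9 + 42) - 17) = 1/(31 - 17) = 1/14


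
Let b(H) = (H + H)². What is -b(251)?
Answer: -252004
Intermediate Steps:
b(H) = 4*H² (b(H) = (2*H)² = 4*H²)
-b(251) = -4*251² = -4*63001 = -1*252004 = -252004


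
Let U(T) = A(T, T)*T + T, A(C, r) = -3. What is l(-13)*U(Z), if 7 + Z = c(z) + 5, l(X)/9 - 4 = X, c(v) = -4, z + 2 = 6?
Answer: -972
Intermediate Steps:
z = 4 (z = -2 + 6 = 4)
l(X) = 36 + 9*X
Z = -6 (Z = -7 + (-4 + 5) = -7 + 1 = -6)
U(T) = -2*T (U(T) = -3*T + T = -2*T)
l(-13)*U(Z) = (36 + 9*(-13))*(-2*(-6)) = (36 - 117)*12 = -81*12 = -972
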